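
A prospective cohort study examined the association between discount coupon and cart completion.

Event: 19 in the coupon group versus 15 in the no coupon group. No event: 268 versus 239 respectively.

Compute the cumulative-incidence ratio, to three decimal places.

1.121

From the description: a = 19, b = 268, c = 15, d = 239.
Risk in exposed = 19/287 = 0.06620; risk in unexposed = 15/254 = 0.05906.
RR = 0.06620 / 0.05906 = 1.12102
The risk among the exposed is 1.12 times that among the unexposed.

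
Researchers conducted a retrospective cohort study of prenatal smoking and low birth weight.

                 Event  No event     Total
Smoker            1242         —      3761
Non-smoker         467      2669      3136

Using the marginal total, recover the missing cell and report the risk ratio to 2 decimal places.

The missing cell is in the exposed row: 3761 − 1242 = 2519.
So a = 1242, b = 2519, c = 467, d = 2669.
RR = [a/(a+b)] / [c/(c+d)] = (1242/3761) / (467/3136) = 0.33023/0.14892 = 2.21757

2.22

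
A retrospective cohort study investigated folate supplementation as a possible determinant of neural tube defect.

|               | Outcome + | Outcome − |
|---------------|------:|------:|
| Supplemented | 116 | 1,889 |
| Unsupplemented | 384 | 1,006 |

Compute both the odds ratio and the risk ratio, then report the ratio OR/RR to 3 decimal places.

0.768

Cells: a = 116, b = 1889, c = 384, d = 1006.
OR = (116·1006)/(1889·384) = 116696/725376 = 0.16088
Risk in exposed = 116/2005 = 0.05786; risk in unexposed = 384/1390 = 0.27626; RR = 0.20942
OR/RR = 0.16088 / 0.20942 = 0.76818
The outcome is not rare, so the OR lies further from 1 than the RR.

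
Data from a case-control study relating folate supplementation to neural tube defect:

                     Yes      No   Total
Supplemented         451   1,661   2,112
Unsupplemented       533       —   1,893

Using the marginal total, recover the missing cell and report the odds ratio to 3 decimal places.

The missing cell is in the unexposed row: 1893 − 533 = 1360.
So a = 451, b = 1661, c = 533, d = 1360.
OR = (a·d)/(b·c) = (451 × 1360) / (1661 × 533) = 613360 / 885313 = 0.69282

0.693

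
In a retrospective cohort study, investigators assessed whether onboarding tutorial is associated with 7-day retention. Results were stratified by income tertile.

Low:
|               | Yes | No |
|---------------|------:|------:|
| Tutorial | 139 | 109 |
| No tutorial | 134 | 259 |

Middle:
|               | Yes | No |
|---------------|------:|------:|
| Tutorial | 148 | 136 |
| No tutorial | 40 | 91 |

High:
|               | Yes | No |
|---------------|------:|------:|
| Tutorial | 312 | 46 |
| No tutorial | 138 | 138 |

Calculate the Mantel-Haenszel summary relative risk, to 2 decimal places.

1.70

RR_MH = Σ(aᵢ·n₀ᵢ/nᵢ) / Σ(cᵢ·n₁ᵢ/nᵢ), with n₁ᵢ = aᵢ+bᵢ (exposed), n₀ᵢ = cᵢ+dᵢ (unexposed), nᵢ = n₁ᵢ+n₀ᵢ.
Stratum 1 (Low): n₁ = 248, n₀ = 393, n = 641; a·n₀/n = 139·393/641 = 85.2215; c·n₁/n = 134·248/641 = 51.8440
Stratum 2 (Middle): n₁ = 284, n₀ = 131, n = 415; a·n₀/n = 148·131/415 = 46.7181; c·n₁/n = 40·284/415 = 27.3735
Stratum 3 (High): n₁ = 358, n₀ = 276, n = 634; a·n₀/n = 312·276/634 = 135.8233; c·n₁/n = 138·358/634 = 77.9243
RR_MH = (85.2215 + 46.7181 + 135.8233) / (51.8440 + 27.3735 + 77.9243) = 267.7629 / 157.1418 = 1.70396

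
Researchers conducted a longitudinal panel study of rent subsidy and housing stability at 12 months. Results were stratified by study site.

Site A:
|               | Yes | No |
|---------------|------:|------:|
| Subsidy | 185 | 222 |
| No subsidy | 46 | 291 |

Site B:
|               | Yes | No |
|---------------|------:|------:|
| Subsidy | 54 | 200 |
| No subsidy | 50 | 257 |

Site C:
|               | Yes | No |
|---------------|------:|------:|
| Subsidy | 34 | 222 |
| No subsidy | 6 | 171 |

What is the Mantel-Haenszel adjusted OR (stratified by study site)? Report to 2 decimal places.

3.19

OR_MH = Σ(aᵢdᵢ/nᵢ) / Σ(bᵢcᵢ/nᵢ), where nᵢ is the stratum total.
Stratum 1 (Site A): n = 744; a·d/n = 185·291/744 = 72.3589; b·c/n = 222·46/744 = 13.7258
Stratum 2 (Site B): n = 561; a·d/n = 54·257/561 = 24.7380; b·c/n = 200·50/561 = 17.8253
Stratum 3 (Site C): n = 433; a·d/n = 34·171/433 = 13.4273; b·c/n = 222·6/433 = 3.0762
OR_MH = (72.3589 + 24.7380 + 13.4273) / (13.7258 + 17.8253 + 3.0762) = 110.5241 / 34.6273 = 3.19182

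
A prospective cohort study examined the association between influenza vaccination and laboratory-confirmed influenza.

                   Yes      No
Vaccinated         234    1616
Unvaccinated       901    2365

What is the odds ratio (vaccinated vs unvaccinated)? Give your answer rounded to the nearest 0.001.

0.380

Cells: a = 234, b = 1616, c = 901, d = 2365.
OR = (a·d)/(b·c) = (234 × 2365) / (1616 × 901) = 553410 / 1456016 = 0.38009
Exposure is associated with lower odds of laboratory-confirmed influenza (OR = 0.38 < 1).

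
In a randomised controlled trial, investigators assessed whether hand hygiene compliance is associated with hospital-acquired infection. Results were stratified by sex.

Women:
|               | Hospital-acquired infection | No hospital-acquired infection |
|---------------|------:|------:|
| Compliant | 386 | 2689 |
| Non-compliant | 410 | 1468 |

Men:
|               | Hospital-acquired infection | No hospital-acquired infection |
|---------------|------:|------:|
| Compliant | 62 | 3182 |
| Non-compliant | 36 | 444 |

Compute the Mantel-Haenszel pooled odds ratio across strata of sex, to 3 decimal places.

0.481

OR_MH = Σ(aᵢdᵢ/nᵢ) / Σ(bᵢcᵢ/nᵢ), where nᵢ is the stratum total.
Stratum 1 (Women): n = 4953; a·d/n = 386·1468/4953 = 114.4050; b·c/n = 2689·410/4953 = 222.5903
Stratum 2 (Men): n = 3724; a·d/n = 62·444/3724 = 7.3921; b·c/n = 3182·36/3724 = 30.7605
OR_MH = (114.4050 + 7.3921) / (222.5903 + 30.7605) = 121.7971 / 253.3508 = 0.48074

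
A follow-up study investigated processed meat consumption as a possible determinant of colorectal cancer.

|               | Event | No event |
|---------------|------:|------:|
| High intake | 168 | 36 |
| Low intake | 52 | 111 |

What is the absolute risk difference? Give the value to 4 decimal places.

0.5045

Cells: a = 168, b = 36, c = 52, d = 111.
Risk in exposed = 168/204 = 0.823529; risk in unexposed = 52/163 = 0.319018.
Risk difference = 0.823529 − 0.319018 = 0.504511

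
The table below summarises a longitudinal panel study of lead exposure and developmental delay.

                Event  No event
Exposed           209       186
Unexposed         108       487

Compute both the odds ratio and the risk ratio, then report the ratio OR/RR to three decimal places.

1.738

Cells: a = 209, b = 186, c = 108, d = 487.
OR = (209·487)/(186·108) = 101783/20088 = 5.06686
Risk in exposed = 209/395 = 0.52911; risk in unexposed = 108/595 = 0.18151; RR = 2.91503
OR/RR = 5.06686 / 2.91503 = 1.73819
The outcome is not rare, so the OR lies further from 1 than the RR.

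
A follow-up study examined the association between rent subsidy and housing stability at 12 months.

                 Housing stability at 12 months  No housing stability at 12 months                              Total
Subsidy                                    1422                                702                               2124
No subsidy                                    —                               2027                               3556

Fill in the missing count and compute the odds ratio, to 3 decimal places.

2.685

The missing cell is in the unexposed row: 3556 − 2027 = 1529.
So a = 1422, b = 702, c = 1529, d = 2027.
OR = (a·d)/(b·c) = (1422 × 2027) / (702 × 1529) = 2882394 / 1073358 = 2.68540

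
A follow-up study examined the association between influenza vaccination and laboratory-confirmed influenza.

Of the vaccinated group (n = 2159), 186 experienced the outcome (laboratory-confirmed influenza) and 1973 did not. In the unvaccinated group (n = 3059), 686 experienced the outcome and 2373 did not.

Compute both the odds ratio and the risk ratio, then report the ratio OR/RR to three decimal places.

From the description: a = 186, b = 1973, c = 686, d = 2373.
OR = (186·2373)/(1973·686) = 441378/1353478 = 0.32611
Risk in exposed = 186/2159 = 0.08615; risk in unexposed = 686/3059 = 0.22426; RR = 0.38416
OR/RR = 0.32611 / 0.38416 = 0.84888
The outcome is not rare, so the OR lies further from 1 than the RR.

0.849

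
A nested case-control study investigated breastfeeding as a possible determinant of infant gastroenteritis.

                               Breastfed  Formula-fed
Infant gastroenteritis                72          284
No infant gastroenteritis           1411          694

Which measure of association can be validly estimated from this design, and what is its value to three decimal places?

0.125

Reading the table with exposure as columns: a = 72 (Breastfed, case), b = 1411 (Breastfed, non-case), c = 284 (Formula-fed, case), d = 694.
This is a nested case-control study: participants were sampled on outcome status, so risks in the source population cannot be estimated directly — relative risk is not valid here. The odds ratio is the appropriate measure.
OR = (a·d)/(b·c) = (72 × 694) / (1411 × 284) = 49968 / 400724 = 0.12469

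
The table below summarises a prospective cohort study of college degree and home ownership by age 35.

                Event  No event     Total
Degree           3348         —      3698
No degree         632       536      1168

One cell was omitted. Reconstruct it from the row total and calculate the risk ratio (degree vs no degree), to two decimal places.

1.67

The missing cell is in the exposed row: 3698 − 3348 = 350.
So a = 3348, b = 350, c = 632, d = 536.
RR = [a/(a+b)] / [c/(c+d)] = (3348/3698) / (632/1168) = 0.90535/0.54110 = 1.67319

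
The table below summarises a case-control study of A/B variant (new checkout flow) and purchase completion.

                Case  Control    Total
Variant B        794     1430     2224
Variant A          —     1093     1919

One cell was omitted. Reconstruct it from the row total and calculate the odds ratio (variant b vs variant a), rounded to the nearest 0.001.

0.735

The missing cell is in the unexposed row: 1919 − 1093 = 826.
So a = 794, b = 1430, c = 826, d = 1093.
OR = (a·d)/(b·c) = (794 × 1093) / (1430 × 826) = 867842 / 1181180 = 0.73472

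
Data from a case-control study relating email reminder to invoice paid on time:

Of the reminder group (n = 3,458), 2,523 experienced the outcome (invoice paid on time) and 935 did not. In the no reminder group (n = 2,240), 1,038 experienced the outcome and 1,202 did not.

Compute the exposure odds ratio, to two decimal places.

3.12

From the description: a = 2523, b = 935, c = 1038, d = 1202.
OR = (a·d)/(b·c) = (2523 × 1202) / (935 × 1038) = 3032646 / 970530 = 3.12473
The odds of invoice paid on time are about 3.12 times as high in the reminder group.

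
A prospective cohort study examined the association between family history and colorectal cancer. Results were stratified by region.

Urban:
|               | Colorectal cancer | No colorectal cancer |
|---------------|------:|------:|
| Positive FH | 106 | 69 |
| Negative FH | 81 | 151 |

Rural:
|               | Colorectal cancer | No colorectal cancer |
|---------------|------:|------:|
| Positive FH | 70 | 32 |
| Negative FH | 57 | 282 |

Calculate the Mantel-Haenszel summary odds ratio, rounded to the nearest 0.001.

4.706

OR_MH = Σ(aᵢdᵢ/nᵢ) / Σ(bᵢcᵢ/nᵢ), where nᵢ is the stratum total.
Stratum 1 (Urban): n = 407; a·d/n = 106·151/407 = 39.3268; b·c/n = 69·81/407 = 13.7322
Stratum 2 (Rural): n = 441; a·d/n = 70·282/441 = 44.7619; b·c/n = 32·57/441 = 4.1361
OR_MH = (39.3268 + 44.7619) / (13.7322 + 4.1361) = 84.0887 / 17.8682 = 4.70604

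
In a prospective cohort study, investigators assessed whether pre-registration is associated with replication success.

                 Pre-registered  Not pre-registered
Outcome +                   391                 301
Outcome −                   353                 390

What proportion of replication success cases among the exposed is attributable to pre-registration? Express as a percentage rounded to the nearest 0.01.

Reading the table with exposure as columns: a = 391 (Pre-registered, case), b = 353 (Pre-registered, non-case), c = 301 (Not pre-registered, case), d = 390.
Risk in exposed = 391/744 = 0.52554; risk in unexposed = 301/691 = 0.43560.
RR = 0.52554/0.43560 = 1.20647
AR% = (RR − 1)/RR × 100 = (1.20647 − 1)/1.20647 × 100 = 17.1133%

17.11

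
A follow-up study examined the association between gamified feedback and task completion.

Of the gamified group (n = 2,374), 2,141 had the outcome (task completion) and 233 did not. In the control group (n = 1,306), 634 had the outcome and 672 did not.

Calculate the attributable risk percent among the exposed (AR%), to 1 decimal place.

46.2

From the description: a = 2141, b = 233, c = 634, d = 672.
Risk in exposed = 2141/2374 = 0.90185; risk in unexposed = 634/1306 = 0.48545.
RR = 0.90185/0.48545 = 1.85776
AR% = (RR − 1)/RR × 100 = (1.85776 − 1)/1.85776 × 100 = 46.1718%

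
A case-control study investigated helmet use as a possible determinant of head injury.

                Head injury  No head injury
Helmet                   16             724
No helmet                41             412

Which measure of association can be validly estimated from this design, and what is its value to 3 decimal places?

0.222

Cells: a = 16, b = 724, c = 41, d = 412.
This is a case-control study: participants were sampled on outcome status, so risks in the source population cannot be estimated directly — relative risk is not valid here. The odds ratio is the appropriate measure.
OR = (a·d)/(b·c) = (16 × 412) / (724 × 41) = 6592 / 29684 = 0.22207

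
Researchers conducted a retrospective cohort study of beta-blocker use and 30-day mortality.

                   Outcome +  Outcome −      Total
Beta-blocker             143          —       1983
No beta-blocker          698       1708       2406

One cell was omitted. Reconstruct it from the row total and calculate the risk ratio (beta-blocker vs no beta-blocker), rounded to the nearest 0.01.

The missing cell is in the exposed row: 1983 − 143 = 1840.
So a = 143, b = 1840, c = 698, d = 1708.
RR = [a/(a+b)] / [c/(c+d)] = (143/1983) / (698/2406) = 0.07211/0.29011 = 0.24857

0.25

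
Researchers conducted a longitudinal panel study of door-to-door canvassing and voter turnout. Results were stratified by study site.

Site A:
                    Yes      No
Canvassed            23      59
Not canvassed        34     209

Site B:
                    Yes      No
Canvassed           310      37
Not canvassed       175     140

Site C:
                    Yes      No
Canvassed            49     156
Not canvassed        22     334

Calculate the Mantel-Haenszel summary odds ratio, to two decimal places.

4.96

OR_MH = Σ(aᵢdᵢ/nᵢ) / Σ(bᵢcᵢ/nᵢ), where nᵢ is the stratum total.
Stratum 1 (Site A): n = 325; a·d/n = 23·209/325 = 14.7908; b·c/n = 59·34/325 = 6.1723
Stratum 2 (Site B): n = 662; a·d/n = 310·140/662 = 65.5589; b·c/n = 37·175/662 = 9.7810
Stratum 3 (Site C): n = 561; a·d/n = 49·334/561 = 29.1729; b·c/n = 156·22/561 = 6.1176
OR_MH = (14.7908 + 65.5589 + 29.1729) / (6.1723 + 9.7810 + 6.1176) = 109.5226 / 22.0709 = 4.96230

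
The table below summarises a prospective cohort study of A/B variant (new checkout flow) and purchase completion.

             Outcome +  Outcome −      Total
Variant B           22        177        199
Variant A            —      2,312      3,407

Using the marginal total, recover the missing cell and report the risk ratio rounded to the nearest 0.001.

0.344

The missing cell is in the unexposed row: 3407 − 2312 = 1095.
So a = 22, b = 177, c = 1095, d = 2312.
RR = [a/(a+b)] / [c/(c+d)] = (22/199) / (1095/3407) = 0.11055/0.32140 = 0.34398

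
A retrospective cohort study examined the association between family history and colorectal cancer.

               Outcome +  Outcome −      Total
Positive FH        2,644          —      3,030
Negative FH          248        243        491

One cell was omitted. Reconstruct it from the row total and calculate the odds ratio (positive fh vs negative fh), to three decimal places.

6.712

The missing cell is in the exposed row: 3030 − 2644 = 386.
So a = 2644, b = 386, c = 248, d = 243.
OR = (a·d)/(b·c) = (2644 × 243) / (386 × 248) = 642492 / 95728 = 6.71164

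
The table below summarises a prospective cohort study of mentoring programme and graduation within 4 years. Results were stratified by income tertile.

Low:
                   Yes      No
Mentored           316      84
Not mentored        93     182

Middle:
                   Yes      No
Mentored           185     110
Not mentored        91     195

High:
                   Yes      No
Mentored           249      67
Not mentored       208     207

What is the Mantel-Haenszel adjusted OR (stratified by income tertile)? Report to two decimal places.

4.55

OR_MH = Σ(aᵢdᵢ/nᵢ) / Σ(bᵢcᵢ/nᵢ), where nᵢ is the stratum total.
Stratum 1 (Low): n = 675; a·d/n = 316·182/675 = 85.2030; b·c/n = 84·93/675 = 11.5733
Stratum 2 (Middle): n = 581; a·d/n = 185·195/581 = 62.0912; b·c/n = 110·91/581 = 17.2289
Stratum 3 (High): n = 731; a·d/n = 249·207/731 = 70.5103; b·c/n = 67·208/731 = 19.0643
OR_MH = (85.2030 + 62.0912 + 70.5103) / (11.5733 + 17.2289 + 19.0643) = 217.8044 / 47.8665 = 4.55024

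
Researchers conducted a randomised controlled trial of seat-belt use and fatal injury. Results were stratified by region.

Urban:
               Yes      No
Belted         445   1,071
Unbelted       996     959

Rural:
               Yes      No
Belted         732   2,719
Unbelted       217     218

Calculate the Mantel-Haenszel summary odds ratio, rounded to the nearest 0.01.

0.36

OR_MH = Σ(aᵢdᵢ/nᵢ) / Σ(bᵢcᵢ/nᵢ), where nᵢ is the stratum total.
Stratum 1 (Urban): n = 3471; a·d/n = 445·959/3471 = 122.9487; b·c/n = 1071·996/3471 = 307.3224
Stratum 2 (Rural): n = 3886; a·d/n = 732·218/3886 = 41.0643; b·c/n = 2719·217/3886 = 151.8330
OR_MH = (122.9487 + 41.0643) / (307.3224 + 151.8330) = 164.0131 / 459.1554 = 0.35721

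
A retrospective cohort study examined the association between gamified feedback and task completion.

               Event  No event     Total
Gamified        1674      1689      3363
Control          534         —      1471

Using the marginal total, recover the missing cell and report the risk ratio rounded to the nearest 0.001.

The missing cell is in the unexposed row: 1471 − 534 = 937.
So a = 1674, b = 1689, c = 534, d = 937.
RR = [a/(a+b)] / [c/(c+d)] = (1674/3363) / (534/1471) = 0.49777/0.36302 = 1.37120

1.371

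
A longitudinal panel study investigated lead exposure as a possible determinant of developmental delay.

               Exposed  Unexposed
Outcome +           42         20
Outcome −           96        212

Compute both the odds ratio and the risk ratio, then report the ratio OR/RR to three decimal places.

1.314

Reading the table with exposure as columns: a = 42 (Exposed, case), b = 96 (Exposed, non-case), c = 20 (Unexposed, case), d = 212.
OR = (42·212)/(96·20) = 8904/1920 = 4.63750
Risk in exposed = 42/138 = 0.30435; risk in unexposed = 20/232 = 0.08621; RR = 3.53043
OR/RR = 4.63750 / 3.53043 = 1.31358
The outcome is not rare, so the OR lies further from 1 than the RR.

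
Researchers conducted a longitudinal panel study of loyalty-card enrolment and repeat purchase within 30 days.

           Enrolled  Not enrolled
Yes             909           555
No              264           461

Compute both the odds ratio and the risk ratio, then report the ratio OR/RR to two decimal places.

2.02

Reading the table with exposure as columns: a = 909 (Enrolled, case), b = 264 (Enrolled, non-case), c = 555 (Not enrolled, case), d = 461.
OR = (909·461)/(264·555) = 419049/146520 = 2.86001
Risk in exposed = 909/1173 = 0.77494; risk in unexposed = 555/1016 = 0.54626; RR = 1.41862
OR/RR = 2.86001 / 1.41862 = 2.01605
The outcome is not rare, so the OR lies further from 1 than the RR.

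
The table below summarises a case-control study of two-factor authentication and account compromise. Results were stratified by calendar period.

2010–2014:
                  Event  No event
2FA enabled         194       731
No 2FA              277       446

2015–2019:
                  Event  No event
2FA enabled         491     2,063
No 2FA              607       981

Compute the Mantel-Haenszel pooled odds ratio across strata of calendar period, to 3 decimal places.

OR_MH = Σ(aᵢdᵢ/nᵢ) / Σ(bᵢcᵢ/nᵢ), where nᵢ is the stratum total.
Stratum 1 (2010–2014): n = 1648; a·d/n = 194·446/1648 = 52.5024; b·c/n = 731·277/1648 = 122.8683
Stratum 2 (2015–2019): n = 4142; a·d/n = 491·981/4142 = 116.2895; b·c/n = 2063·607/4142 = 302.3276
OR_MH = (52.5024 + 116.2895) / (122.8683 + 302.3276) = 168.7919 / 425.1959 = 0.39697

0.397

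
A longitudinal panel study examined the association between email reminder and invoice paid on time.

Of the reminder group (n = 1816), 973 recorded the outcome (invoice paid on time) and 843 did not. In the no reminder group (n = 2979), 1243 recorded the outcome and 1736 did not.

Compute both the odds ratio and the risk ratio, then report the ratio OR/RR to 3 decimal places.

1.255

From the description: a = 973, b = 843, c = 1243, d = 1736.
OR = (973·1736)/(843·1243) = 1689128/1047849 = 1.61200
Risk in exposed = 973/1816 = 0.53579; risk in unexposed = 1243/2979 = 0.41725; RR = 1.28409
OR/RR = 1.61200 / 1.28409 = 1.25536
The outcome is not rare, so the OR lies further from 1 than the RR.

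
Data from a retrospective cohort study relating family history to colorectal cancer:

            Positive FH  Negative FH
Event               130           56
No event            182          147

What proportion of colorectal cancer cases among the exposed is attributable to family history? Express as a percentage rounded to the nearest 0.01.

Reading the table with exposure as columns: a = 130 (Positive FH, case), b = 182 (Positive FH, non-case), c = 56 (Negative FH, case), d = 147.
Risk in exposed = 130/312 = 0.41667; risk in unexposed = 56/203 = 0.27586.
RR = 0.41667/0.27586 = 1.51042
AR% = (RR − 1)/RR × 100 = (1.51042 − 1)/1.51042 × 100 = 33.7931%

33.79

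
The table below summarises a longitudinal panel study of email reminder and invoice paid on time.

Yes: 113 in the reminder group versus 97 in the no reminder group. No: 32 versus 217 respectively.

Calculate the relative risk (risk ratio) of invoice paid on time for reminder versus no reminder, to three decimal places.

2.523

From the description: a = 113, b = 32, c = 97, d = 217.
Risk in exposed = 113/145 = 0.77931; risk in unexposed = 97/314 = 0.30892.
RR = 0.77931 / 0.30892 = 2.52272
The risk among the exposed is 2.52 times that among the unexposed.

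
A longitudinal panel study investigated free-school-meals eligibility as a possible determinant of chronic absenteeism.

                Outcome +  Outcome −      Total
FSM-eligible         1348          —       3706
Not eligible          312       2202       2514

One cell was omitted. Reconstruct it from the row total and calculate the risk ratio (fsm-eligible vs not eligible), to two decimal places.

2.93

The missing cell is in the exposed row: 3706 − 1348 = 2358.
So a = 1348, b = 2358, c = 312, d = 2202.
RR = [a/(a+b)] / [c/(c+d)] = (1348/3706) / (312/2514) = 0.36373/0.12411 = 2.93086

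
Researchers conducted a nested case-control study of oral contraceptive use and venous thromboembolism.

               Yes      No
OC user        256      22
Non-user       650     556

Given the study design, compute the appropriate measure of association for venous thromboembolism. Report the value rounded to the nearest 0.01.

Cells: a = 256, b = 22, c = 650, d = 556.
This is a nested case-control study: participants were sampled on outcome status, so risks in the source population cannot be estimated directly — relative risk is not valid here. The odds ratio is the appropriate measure.
OR = (a·d)/(b·c) = (256 × 556) / (22 × 650) = 142336 / 14300 = 9.95357

9.95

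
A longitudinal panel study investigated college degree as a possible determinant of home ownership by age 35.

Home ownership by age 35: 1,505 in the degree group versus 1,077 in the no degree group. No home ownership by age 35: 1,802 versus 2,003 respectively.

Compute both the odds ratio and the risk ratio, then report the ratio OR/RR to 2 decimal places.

From the description: a = 1505, b = 1802, c = 1077, d = 2003.
OR = (1505·2003)/(1802·1077) = 3014515/1940754 = 1.55327
Risk in exposed = 1505/3307 = 0.45510; risk in unexposed = 1077/3080 = 0.34968; RR = 1.30148
OR/RR = 1.55327 / 1.30148 = 1.19346
The outcome is not rare, so the OR lies further from 1 than the RR.

1.19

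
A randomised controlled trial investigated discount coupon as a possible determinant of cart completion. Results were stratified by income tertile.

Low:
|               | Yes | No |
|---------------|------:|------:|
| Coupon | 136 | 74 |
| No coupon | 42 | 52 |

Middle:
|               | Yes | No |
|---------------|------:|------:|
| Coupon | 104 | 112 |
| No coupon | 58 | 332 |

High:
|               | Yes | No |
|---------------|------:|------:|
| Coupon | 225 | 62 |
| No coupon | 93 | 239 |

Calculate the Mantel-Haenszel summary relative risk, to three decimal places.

2.475

RR_MH = Σ(aᵢ·n₀ᵢ/nᵢ) / Σ(cᵢ·n₁ᵢ/nᵢ), with n₁ᵢ = aᵢ+bᵢ (exposed), n₀ᵢ = cᵢ+dᵢ (unexposed), nᵢ = n₁ᵢ+n₀ᵢ.
Stratum 1 (Low): n₁ = 210, n₀ = 94, n = 304; a·n₀/n = 136·94/304 = 42.0526; c·n₁/n = 42·210/304 = 29.0132
Stratum 2 (Middle): n₁ = 216, n₀ = 390, n = 606; a·n₀/n = 104·390/606 = 66.9307; c·n₁/n = 58·216/606 = 20.6733
Stratum 3 (High): n₁ = 287, n₀ = 332, n = 619; a·n₀/n = 225·332/619 = 120.6785; c·n₁/n = 93·287/619 = 43.1195
RR_MH = (42.0526 + 66.9307 + 120.6785) / (29.0132 + 20.6733 + 43.1195) = 229.6618 / 92.8060 = 2.47465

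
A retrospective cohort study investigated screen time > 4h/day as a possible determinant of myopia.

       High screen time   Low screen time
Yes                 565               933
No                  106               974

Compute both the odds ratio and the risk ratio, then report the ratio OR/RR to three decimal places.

3.233

Reading the table with exposure as columns: a = 565 (High screen time, case), b = 106 (High screen time, non-case), c = 933 (Low screen time, case), d = 974.
OR = (565·974)/(106·933) = 550310/98898 = 5.56442
Risk in exposed = 565/671 = 0.84203; risk in unexposed = 933/1907 = 0.48925; RR = 1.72106
OR/RR = 5.56442 / 1.72106 = 3.23314
The outcome is not rare, so the OR lies further from 1 than the RR.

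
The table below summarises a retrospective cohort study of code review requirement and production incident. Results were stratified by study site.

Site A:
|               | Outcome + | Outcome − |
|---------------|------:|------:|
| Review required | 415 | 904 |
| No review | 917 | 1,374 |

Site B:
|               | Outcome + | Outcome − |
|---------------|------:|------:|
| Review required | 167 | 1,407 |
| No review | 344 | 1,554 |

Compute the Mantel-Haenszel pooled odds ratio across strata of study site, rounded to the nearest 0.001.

0.631

OR_MH = Σ(aᵢdᵢ/nᵢ) / Σ(bᵢcᵢ/nᵢ), where nᵢ is the stratum total.
Stratum 1 (Site A): n = 3610; a·d/n = 415·1374/3610 = 157.9529; b·c/n = 904·917/3610 = 229.6310
Stratum 2 (Site B): n = 3472; a·d/n = 167·1554/3472 = 74.7460; b·c/n = 1407·344/3472 = 139.4032
OR_MH = (157.9529 + 74.7460) / (229.6310 + 139.4032) = 232.6989 / 369.0343 = 0.63056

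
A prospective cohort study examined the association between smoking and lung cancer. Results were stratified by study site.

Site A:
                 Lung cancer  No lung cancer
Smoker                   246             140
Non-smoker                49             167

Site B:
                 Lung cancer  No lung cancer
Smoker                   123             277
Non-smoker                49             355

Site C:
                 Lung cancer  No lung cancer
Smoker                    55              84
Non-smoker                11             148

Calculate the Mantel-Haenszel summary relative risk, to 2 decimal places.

2.94

RR_MH = Σ(aᵢ·n₀ᵢ/nᵢ) / Σ(cᵢ·n₁ᵢ/nᵢ), with n₁ᵢ = aᵢ+bᵢ (exposed), n₀ᵢ = cᵢ+dᵢ (unexposed), nᵢ = n₁ᵢ+n₀ᵢ.
Stratum 1 (Site A): n₁ = 386, n₀ = 216, n = 602; a·n₀/n = 246·216/602 = 88.2658; c·n₁/n = 49·386/602 = 31.4186
Stratum 2 (Site B): n₁ = 400, n₀ = 404, n = 804; a·n₀/n = 123·404/804 = 61.8060; c·n₁/n = 49·400/804 = 24.3781
Stratum 3 (Site C): n₁ = 139, n₀ = 159, n = 298; a·n₀/n = 55·159/298 = 29.3456; c·n₁/n = 11·139/298 = 5.1309
RR_MH = (88.2658 + 61.8060 + 29.3456) / (31.4186 + 24.3781 + 5.1309) = 179.4174 / 60.9276 = 2.94476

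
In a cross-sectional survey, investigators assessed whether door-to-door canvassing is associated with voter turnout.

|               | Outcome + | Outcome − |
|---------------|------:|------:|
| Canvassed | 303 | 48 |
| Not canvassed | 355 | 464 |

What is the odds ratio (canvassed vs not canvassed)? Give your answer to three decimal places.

Cells: a = 303, b = 48, c = 355, d = 464.
OR = (a·d)/(b·c) = (303 × 464) / (48 × 355) = 140592 / 17040 = 8.25070
The odds of voter turnout are about 8.25 times as high in the canvassed group.

8.251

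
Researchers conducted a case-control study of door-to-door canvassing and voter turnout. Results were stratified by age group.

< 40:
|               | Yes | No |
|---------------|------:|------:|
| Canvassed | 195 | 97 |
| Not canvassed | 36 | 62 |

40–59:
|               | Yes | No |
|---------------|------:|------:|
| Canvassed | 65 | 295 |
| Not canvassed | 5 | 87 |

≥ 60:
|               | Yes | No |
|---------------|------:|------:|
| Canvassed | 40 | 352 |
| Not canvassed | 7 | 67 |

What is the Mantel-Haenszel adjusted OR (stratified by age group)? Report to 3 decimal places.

OR_MH = Σ(aᵢdᵢ/nᵢ) / Σ(bᵢcᵢ/nᵢ), where nᵢ is the stratum total.
Stratum 1 (< 40): n = 390; a·d/n = 195·62/390 = 31.0000; b·c/n = 97·36/390 = 8.9538
Stratum 2 (40–59): n = 452; a·d/n = 65·87/452 = 12.5111; b·c/n = 295·5/452 = 3.2633
Stratum 3 (≥ 60): n = 466; a·d/n = 40·67/466 = 5.7511; b·c/n = 352·7/466 = 5.2876
OR_MH = (31.0000 + 12.5111 + 5.7511) / (8.9538 + 3.2633 + 5.2876) = 49.2621 / 17.5047 = 2.81423

2.814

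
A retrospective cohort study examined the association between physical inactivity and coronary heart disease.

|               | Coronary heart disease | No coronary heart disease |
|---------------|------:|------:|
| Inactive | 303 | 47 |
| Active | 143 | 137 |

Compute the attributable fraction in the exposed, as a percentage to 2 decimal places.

41.01

Cells: a = 303, b = 47, c = 143, d = 137.
Risk in exposed = 303/350 = 0.86571; risk in unexposed = 143/280 = 0.51071.
RR = 0.86571/0.51071 = 1.69510
AR% = (RR − 1)/RR × 100 = (1.69510 − 1)/1.69510 × 100 = 41.0066%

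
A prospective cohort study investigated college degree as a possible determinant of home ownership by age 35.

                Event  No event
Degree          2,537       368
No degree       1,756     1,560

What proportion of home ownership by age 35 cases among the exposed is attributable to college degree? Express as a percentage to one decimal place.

39.4

Cells: a = 2537, b = 368, c = 1756, d = 1560.
Risk in exposed = 2537/2905 = 0.87332; risk in unexposed = 1756/3316 = 0.52955.
RR = 0.87332/0.52955 = 1.64917
AR% = (RR − 1)/RR × 100 = (1.64917 − 1)/1.64917 × 100 = 39.3633%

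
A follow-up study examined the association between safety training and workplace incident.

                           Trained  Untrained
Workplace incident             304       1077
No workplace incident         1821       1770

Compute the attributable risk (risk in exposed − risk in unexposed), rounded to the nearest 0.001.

-0.235

Reading the table with exposure as columns: a = 304 (Trained, case), b = 1821 (Trained, non-case), c = 1077 (Untrained, case), d = 1770.
Risk in exposed = 304/2125 = 0.143059; risk in unexposed = 1077/2847 = 0.378293.
Risk difference = 0.143059 − 0.378293 = -0.235234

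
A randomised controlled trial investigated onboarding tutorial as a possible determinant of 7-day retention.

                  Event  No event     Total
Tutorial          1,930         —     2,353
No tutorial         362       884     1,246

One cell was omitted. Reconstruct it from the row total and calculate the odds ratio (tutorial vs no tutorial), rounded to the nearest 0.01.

The missing cell is in the exposed row: 2353 − 1930 = 423.
So a = 1930, b = 423, c = 362, d = 884.
OR = (a·d)/(b·c) = (1930 × 884) / (423 × 362) = 1706120 / 153126 = 11.14194

11.14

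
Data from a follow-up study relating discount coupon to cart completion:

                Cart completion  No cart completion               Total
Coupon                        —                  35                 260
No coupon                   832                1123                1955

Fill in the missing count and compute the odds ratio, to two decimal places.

8.68

The missing cell is in the exposed row: 260 − 35 = 225.
So a = 225, b = 35, c = 832, d = 1123.
OR = (a·d)/(b·c) = (225 × 1123) / (35 × 832) = 252675 / 29120 = 8.67703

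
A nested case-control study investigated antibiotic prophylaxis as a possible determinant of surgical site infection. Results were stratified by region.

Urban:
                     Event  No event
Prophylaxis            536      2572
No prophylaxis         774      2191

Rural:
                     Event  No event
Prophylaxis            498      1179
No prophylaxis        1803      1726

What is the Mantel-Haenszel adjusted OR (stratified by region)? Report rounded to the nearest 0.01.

OR_MH = Σ(aᵢdᵢ/nᵢ) / Σ(bᵢcᵢ/nᵢ), where nᵢ is the stratum total.
Stratum 1 (Urban): n = 6073; a·d/n = 536·2191/6073 = 193.3766; b·c/n = 2572·774/6073 = 327.7998
Stratum 2 (Rural): n = 5206; a·d/n = 498·1726/5206 = 165.1072; b·c/n = 1179·1803/5206 = 408.3244
OR_MH = (193.3766 + 165.1072) / (327.7998 + 408.3244) = 358.4838 / 736.1242 = 0.48699

0.49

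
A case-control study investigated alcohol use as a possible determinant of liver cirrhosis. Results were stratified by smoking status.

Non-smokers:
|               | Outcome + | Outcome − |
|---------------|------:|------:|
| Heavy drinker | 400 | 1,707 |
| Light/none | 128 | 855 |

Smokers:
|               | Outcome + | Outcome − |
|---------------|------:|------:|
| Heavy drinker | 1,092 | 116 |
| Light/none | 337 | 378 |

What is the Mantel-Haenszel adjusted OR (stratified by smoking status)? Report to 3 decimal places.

OR_MH = Σ(aᵢdᵢ/nᵢ) / Σ(bᵢcᵢ/nᵢ), where nᵢ is the stratum total.
Stratum 1 (Non-smokers): n = 3090; a·d/n = 400·855/3090 = 110.6796; b·c/n = 1707·128/3090 = 70.7107
Stratum 2 (Smokers): n = 1923; a·d/n = 1092·378/1923 = 214.6521; b·c/n = 116·337/1923 = 20.3287
OR_MH = (110.6796 + 214.6521) / (70.7107 + 20.3287) = 325.3317 / 91.0393 = 3.57353

3.574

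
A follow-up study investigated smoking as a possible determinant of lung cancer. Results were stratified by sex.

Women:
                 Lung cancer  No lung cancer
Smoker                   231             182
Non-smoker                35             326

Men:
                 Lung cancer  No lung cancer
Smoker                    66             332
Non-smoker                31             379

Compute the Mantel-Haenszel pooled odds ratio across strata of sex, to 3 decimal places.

OR_MH = Σ(aᵢdᵢ/nᵢ) / Σ(bᵢcᵢ/nᵢ), where nᵢ is the stratum total.
Stratum 1 (Women): n = 774; a·d/n = 231·326/774 = 97.2946; b·c/n = 182·35/774 = 8.2300
Stratum 2 (Men): n = 808; a·d/n = 66·379/808 = 30.9579; b·c/n = 332·31/808 = 12.7376
OR_MH = (97.2946 + 30.9579) / (8.2300 + 12.7376) = 128.2525 / 20.9676 = 6.11670

6.117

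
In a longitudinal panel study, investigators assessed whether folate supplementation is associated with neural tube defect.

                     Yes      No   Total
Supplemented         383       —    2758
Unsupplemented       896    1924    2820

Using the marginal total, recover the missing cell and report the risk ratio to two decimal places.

0.44

The missing cell is in the exposed row: 2758 − 383 = 2375.
So a = 383, b = 2375, c = 896, d = 1924.
RR = [a/(a+b)] / [c/(c+d)] = (383/2758) / (896/2820) = 0.13887/0.31773 = 0.43706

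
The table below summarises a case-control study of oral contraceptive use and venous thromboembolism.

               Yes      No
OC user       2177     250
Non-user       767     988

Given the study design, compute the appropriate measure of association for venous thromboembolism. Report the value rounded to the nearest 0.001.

Cells: a = 2177, b = 250, c = 767, d = 988.
This is a case-control study: participants were sampled on outcome status, so risks in the source population cannot be estimated directly — relative risk is not valid here. The odds ratio is the appropriate measure.
OR = (a·d)/(b·c) = (2177 × 988) / (250 × 767) = 2150876 / 191750 = 11.21708

11.217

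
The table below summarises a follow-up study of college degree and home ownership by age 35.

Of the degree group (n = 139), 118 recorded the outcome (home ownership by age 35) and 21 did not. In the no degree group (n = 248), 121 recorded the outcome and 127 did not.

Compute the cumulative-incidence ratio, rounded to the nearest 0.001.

From the description: a = 118, b = 21, c = 121, d = 127.
Risk in exposed = 118/139 = 0.84892; risk in unexposed = 121/248 = 0.48790.
RR = 0.84892 / 0.48790 = 1.73994
The risk among the exposed is 1.74 times that among the unexposed.

1.740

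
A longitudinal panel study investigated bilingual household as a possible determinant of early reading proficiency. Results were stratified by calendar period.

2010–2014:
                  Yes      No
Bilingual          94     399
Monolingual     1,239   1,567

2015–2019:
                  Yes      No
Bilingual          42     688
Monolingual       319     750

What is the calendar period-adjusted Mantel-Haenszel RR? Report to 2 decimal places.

0.33

RR_MH = Σ(aᵢ·n₀ᵢ/nᵢ) / Σ(cᵢ·n₁ᵢ/nᵢ), with n₁ᵢ = aᵢ+bᵢ (exposed), n₀ᵢ = cᵢ+dᵢ (unexposed), nᵢ = n₁ᵢ+n₀ᵢ.
Stratum 1 (2010–2014): n₁ = 493, n₀ = 2806, n = 3299; a·n₀/n = 94·2806/3299 = 79.9527; c·n₁/n = 1239·493/3299 = 185.1552
Stratum 2 (2015–2019): n₁ = 730, n₀ = 1069, n = 1799; a·n₀/n = 42·1069/1799 = 24.9572; c·n₁/n = 319·730/1799 = 129.4441
RR_MH = (79.9527 + 24.9572) / (185.1552 + 129.4441) = 104.9099 / 314.5993 = 0.33347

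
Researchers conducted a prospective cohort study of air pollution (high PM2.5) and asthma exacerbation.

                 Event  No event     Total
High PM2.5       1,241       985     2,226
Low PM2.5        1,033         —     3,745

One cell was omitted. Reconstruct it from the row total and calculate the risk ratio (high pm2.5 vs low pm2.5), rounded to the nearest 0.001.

The missing cell is in the unexposed row: 3745 − 1033 = 2712.
So a = 1241, b = 985, c = 1033, d = 2712.
RR = [a/(a+b)] / [c/(c+d)] = (1241/2226) / (1033/3745) = 0.55750/0.27583 = 2.02115

2.021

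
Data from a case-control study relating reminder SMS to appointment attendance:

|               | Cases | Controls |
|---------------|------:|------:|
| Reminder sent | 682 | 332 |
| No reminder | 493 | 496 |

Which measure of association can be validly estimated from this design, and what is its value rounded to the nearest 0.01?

2.07

Cells: a = 682, b = 332, c = 493, d = 496.
This is a case-control study: participants were sampled on outcome status, so risks in the source population cannot be estimated directly — relative risk is not valid here. The odds ratio is the appropriate measure.
OR = (a·d)/(b·c) = (682 × 496) / (332 × 493) = 338272 / 163676 = 2.06672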